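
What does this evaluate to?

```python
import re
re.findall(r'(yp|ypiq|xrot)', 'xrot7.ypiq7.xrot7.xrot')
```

['xrot', 'yp', 'xrot', 'xrot']

Alternation tries branches left to right and keeps the first one that lets the overall match succeed at that position.
One capturing group, so `findall` returns just the captured substring from each match — 4 in all.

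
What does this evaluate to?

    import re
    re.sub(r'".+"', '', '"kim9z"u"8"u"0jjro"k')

Matches: at [0:19] → '"kim9z"u"8"u"0jjro"'.
Each match is replaced by ''.

'k'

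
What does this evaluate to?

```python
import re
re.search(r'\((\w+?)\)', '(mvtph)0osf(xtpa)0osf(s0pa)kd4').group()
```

`re.search` scans for the first position where the pattern succeeds.
The match spans [0:7] → '(mvtph)'.
Captured: group 1 = 'mvtph'.

'(mvtph)'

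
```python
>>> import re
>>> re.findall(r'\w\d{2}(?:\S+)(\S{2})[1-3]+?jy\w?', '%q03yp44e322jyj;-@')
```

['32']

The pattern matches a word character, then exactly 2 of a digit; then one or more of a non-whitespace character (non-capturing group); then exactly 2 of a non-whitespace character (captured); then one or more of a character in [1-3] (lazy), then the literal 'jy', then optionally a word character.
Walking the string: at [1:15] match 'q03yp44e322jyj', group 1 = '32'.
One capturing group, so `findall` returns just the captured substring from the one match — 1 in all.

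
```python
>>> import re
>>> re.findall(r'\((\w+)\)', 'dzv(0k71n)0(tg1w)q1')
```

Scanning left to right: at [3:10] match '(0k71n)', group 1 = '0k71n'; at [11:17] match '(tg1w)', group 1 = 'tg1w'.
Because there's exactly one group, `findall` drops the full match and keeps group 1 from each hit.

['0k71n', 'tg1w']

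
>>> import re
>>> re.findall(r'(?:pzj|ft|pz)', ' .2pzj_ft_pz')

Branches in `(...|...)` are attempted left-to-right; the first branch that allows the whole pattern to succeed is taken.
With no groups in the pattern, `findall` gives back each whole match — 3 here.

['pzj', 'ft', 'pz']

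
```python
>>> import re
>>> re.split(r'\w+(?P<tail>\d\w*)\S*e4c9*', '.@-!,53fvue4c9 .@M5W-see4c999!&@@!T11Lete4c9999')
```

Pattern: one or more of a word character; then a digit, then zero or more of a word character (captured as 'tail'); then zero or more of a non-whitespace character, then the literal 'e4c', then zero or more of the literal '9'.
Matches to split on: at [5:14] → '53fvue4c9'; at [17:47] → 'M5W-see4c999!&@@!T11Lete4c9999'.
With a capturing group present, the delimiter's captured portion is kept in the result list.

['.@-!,', '3fvu', ' .@', '5W', '']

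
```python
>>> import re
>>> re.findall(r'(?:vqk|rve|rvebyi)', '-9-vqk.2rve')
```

With no groups in the pattern, `findall` gives back each whole match — 2 here.

['vqk', 'rve']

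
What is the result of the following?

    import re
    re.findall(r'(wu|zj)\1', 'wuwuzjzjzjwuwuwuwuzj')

['wu', 'zj', 'wu', 'wu']

`\1` has to match the exact text group 1 already captured.
Walking the string: at [0:4] match 'wuwu', group 1 = 'wu'; at [4:8] match 'zjzj', group 1 = 'zj'; at [10:14] match 'wuwu', group 1 = 'wu'; at [14:18] match 'wuwu', group 1 = 'wu'.
`findall` collects group 1 from each match (4 total).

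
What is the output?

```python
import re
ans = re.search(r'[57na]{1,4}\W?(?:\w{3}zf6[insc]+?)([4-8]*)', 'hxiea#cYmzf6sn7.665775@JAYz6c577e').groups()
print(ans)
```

('',)

The match spans [4:13] → 'a#cYmzf6s'.
Captured: group 1 = ''.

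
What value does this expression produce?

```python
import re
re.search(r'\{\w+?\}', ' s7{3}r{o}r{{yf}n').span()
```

(3, 6)

`re.search` scans for the first position where the pattern succeeds.
The match spans [3:6] → '{3}'.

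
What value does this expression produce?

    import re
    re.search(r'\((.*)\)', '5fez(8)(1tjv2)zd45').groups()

('8)(1tjv2',)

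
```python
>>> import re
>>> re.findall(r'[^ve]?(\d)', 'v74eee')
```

`findall` collects group 1 from the one match (1 total).

['4']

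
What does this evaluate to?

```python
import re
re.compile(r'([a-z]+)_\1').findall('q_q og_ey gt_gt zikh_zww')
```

After group 1 captures some text, `\1` only succeeds where that same text appears again.
Matches: at [0:3] match 'q_q', group 1 = 'q'; at [10:15] match 'gt_gt', group 1 = 'gt'.
With a single group, `findall` returns only what that group captured — 2 items.

['q', 'gt']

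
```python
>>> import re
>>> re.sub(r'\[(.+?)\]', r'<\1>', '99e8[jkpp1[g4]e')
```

The replacement refers to a captured group, so each match is rewritten using its own captured text.

'99e8<jkpp1[g4>e'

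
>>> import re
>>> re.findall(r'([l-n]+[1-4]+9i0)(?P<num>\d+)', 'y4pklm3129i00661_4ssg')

This matches one or more of a character in [l-n], then one or more of a character in [1-4], then the literal '9i0' (captured); then one or more of a digit (captured as 'num').
Scanning left to right: at [4:16] match 'lm3129i00661', groups = ('lm3129i0', '0661').
With 2 capturing groups, `findall` returns a 2-tuple per match.

[('lm3129i0', '0661')]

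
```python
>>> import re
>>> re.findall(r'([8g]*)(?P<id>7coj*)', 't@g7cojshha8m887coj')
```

[('g', '7coj'), ('88', '7coj')]

This matches zero or more of one of [8g] (captured); then the literal '7co', then zero or more of the literal 'j' (captured as 'id').
2 groups means each result is a tuple of 2 captured strings — 2 here.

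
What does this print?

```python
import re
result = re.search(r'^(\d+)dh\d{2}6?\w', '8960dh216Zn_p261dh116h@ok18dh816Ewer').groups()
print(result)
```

Pattern: anchored at the start of the string; then one or more of a digit (captured); then the literal 'dh', then exactly 2 of a digit; then optionally a literal '6', then a word character.
`search` walks the string left to right and returns the first match it finds.
The match spans [0:10] → '8960dh216Z'.
Captured: group 1 = '8960'.

('8960',)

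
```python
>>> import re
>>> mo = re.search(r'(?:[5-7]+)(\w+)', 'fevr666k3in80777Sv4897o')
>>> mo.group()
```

'666k3in80777Sv4897o'

The match spans [4:23] → '666k3in80777Sv4897o'.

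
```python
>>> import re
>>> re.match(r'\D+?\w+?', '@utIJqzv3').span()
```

(0, 2)

With `match`, the pattern is implicitly anchored at the beginning.
The match spans [0:2] → '@u'.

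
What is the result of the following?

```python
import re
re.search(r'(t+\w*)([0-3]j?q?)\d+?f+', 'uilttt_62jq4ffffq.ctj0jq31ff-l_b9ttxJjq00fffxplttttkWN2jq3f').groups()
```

The match spans [3:16] → 'ttt_62jq4ffff'.
Captured: group 1 = 'ttt_6', group 2 = '2jq'.

('ttt_6', '2jq')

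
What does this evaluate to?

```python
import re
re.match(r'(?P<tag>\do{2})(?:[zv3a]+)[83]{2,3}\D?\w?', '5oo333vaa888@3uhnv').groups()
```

This matches a digit, then exactly 2 of a literal 'o' (captured as 'tag'); then one or more of one of [zv3a] (non-capturing group); then 2 to 3 of one of [83], then optionally a non-digit, then optionally a word character.
`match` is anchored at position 0; if the pattern doesn't fit there, it returns None.
The match spans [0:14] → '5oo333vaa888@3'.
Captured: group 1 = '5oo'.

('5oo',)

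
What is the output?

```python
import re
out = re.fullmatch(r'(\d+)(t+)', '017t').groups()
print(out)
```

This matches one or more of a digit (captured); then one or more of a literal 't' (captured).
For `fullmatch`, every character of the input must be accounted for by the pattern.
The match spans [0:4] → '017t'.
Captured: group 1 = '017', group 2 = 't'.

('017', 't')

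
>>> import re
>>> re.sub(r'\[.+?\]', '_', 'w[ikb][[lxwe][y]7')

'w___7'

Each match is replaced by '_'.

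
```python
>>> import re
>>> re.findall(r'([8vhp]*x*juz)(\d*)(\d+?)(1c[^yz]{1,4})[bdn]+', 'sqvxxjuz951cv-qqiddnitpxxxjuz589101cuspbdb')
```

[('pxxxjuz', '5891', '0', '1cuspb')]

Pattern: zero or more of one of [8vhp], then zero or more of the literal 'x', then the literal 'juz' (captured); then zero or more of a digit (captured); then one or more of a digit (lazy) (captured); then the literal '1c', then 1 to 4 of any character except [yz] (captured); then one or more of one of [bdn].
Matches: at [22:42] match 'pxxxjuz589101cuspbdb', groups = ('pxxxjuz', '5891', '0', '1cuspb').
4 groups means the one result is a tuple of 4 captured strings — 1 here.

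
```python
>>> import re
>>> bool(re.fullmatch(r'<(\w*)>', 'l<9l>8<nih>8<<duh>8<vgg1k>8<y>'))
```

False

For `fullmatch`, every character of the input must be accounted for by the pattern.
Here there's no way to consume every character, so the call returns None, and `bool(None)` is False.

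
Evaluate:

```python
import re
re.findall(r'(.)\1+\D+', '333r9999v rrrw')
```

['3', '9']

The backreference `\1` re-matches whatever the first group consumed, character for character.
`findall` collects group 1 from each match (2 total).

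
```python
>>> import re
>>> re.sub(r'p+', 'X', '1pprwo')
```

This matches one or more of a literal 'p'.
Matches: at [1:3] → 'pp'.
Each match is replaced by 'X'.

'1Xrwo'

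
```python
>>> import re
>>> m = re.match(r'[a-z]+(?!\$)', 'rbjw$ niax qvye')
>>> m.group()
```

With `match`, the pattern is implicitly anchored at the beginning.
The match spans [0:3] → 'rbj'.

'rbj'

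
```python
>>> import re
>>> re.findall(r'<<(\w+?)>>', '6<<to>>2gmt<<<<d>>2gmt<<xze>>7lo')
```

['to', 'd', 'xze']

Scanning left to right: at [1:7] match '<<to>>', group 1 = 'to'; at [13:18] match '<<d>>', group 1 = 'd'; at [22:29] match '<<xze>>', group 1 = 'xze'.
Because there's exactly one group, `findall` drops the full match and keeps group 1 from each hit.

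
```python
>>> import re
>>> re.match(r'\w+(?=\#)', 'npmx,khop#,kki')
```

`re.match` only tries the pattern at the start of the string.
Here position 0 doesn't satisfy it, so the call returns None.

None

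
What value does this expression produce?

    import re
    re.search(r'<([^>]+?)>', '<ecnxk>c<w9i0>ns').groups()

`re.search` tries every starting position until one works.
The match spans [0:7] → '<ecnxk>'.
Captured: group 1 = 'ecnxk'.

('ecnxk',)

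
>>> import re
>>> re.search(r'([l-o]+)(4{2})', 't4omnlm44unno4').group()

'omnlm44'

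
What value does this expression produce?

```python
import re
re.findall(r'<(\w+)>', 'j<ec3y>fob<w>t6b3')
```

With a single group, `findall` returns only what that group captured — 2 items.

['ec3y', 'w']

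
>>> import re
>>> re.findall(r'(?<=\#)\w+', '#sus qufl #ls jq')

['sus', 'ls']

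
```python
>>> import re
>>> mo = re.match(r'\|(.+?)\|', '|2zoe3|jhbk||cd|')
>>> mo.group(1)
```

`re.match` only tries the pattern at the start of the string.
The match spans [0:7] → '|2zoe3|'.
Captured: group 1 = '2zoe3'.

'2zoe3'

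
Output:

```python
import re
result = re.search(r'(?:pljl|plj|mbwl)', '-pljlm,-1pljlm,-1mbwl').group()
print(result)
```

pljl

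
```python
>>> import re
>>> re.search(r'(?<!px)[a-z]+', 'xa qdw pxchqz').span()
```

`(?!…)`/`(?<!…)` only lets a position through if the neighbouring text does NOT match; no characters are consumed.
`re.search` scans for the first position where the pattern succeeds.
The match spans [0:2] → 'xa'.

(0, 2)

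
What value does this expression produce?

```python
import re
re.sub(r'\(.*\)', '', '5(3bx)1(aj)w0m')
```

Each match is replaced by ''.

'5w0m'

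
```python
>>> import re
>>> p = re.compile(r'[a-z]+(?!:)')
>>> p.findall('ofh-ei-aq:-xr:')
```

['ofh', 'ei', 'a', 'x']

`(?!…)`/`(?<!…)` only lets a position through if the neighbouring text does NOT match; no characters are consumed.
`findall` yields the raw match text (4 of them) because the pattern has no groups.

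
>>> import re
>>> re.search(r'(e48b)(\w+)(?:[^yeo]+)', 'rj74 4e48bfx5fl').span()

The pattern matches the literal 'e4', then the literal '8b' (captured); then one or more of a word character (captured); then one or more of any character except [yeo] (non-capturing group).
Unlike `match`, `search` isn't anchored — it looks for the pattern anywhere in the string.
The match spans [6:15] → 'e48bfx5fl'.
Captured: group 1 = 'e48b', group 2 = 'fx5f'.

(6, 15)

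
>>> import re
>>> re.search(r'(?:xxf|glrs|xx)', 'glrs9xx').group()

`re.search` tries every starting position until one works.
The match spans [0:4] → 'glrs'.

'glrs'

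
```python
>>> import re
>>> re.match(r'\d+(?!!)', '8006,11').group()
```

'8006'

`re.match` won't scan ahead — the pattern has to work from the very first character.
The match spans [0:4] → '8006'.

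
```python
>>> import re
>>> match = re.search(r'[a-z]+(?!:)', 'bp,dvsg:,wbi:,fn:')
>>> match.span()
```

(0, 2)

The negative lookahead/lookbehind blocks any match where the forbidden context is present.
Unlike `match`, `search` isn't anchored — it looks for the pattern anywhere in the string.
The match spans [0:2] → 'bp'.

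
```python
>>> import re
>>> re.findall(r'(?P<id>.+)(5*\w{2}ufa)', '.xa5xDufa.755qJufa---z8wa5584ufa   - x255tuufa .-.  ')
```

Pattern: one or more of any character (captured as 'id'); then zero or more of the literal '5', then exactly 2 of a word character, then the literal 'ufa' (captured).
Multiple groups make `findall` return tuples — one 2-tuple for the one match.

[('.xa5xDufa.755qJufa---z8wa5584ufa   - x255', 'tuufa')]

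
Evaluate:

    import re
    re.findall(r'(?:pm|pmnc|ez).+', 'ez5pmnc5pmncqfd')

['ez5pmnc5pmncqfd']

Scanning left to right: at [0:15] → 'ez5pmnc5pmncqfd'.
Since nothing is captured, `findall` lists the 1 matched substring directly.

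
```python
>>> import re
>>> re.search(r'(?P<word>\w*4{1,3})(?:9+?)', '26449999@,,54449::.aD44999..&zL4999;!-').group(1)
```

'2644'

Pattern: zero or more of a word character, then 1 to 3 of a literal '4' (captured as 'word'); then one or more of a literal '9' (lazy) (non-capturing group).
With the lazy modifier that quantifier settles for the fewest repetitions that let the rest of the pattern succeed (the atoms after it are unaffected and can still be greedy).
`search` walks the string left to right and returns the first match it finds.
The match spans [0:5] → '26449'.
Captured: group 1 = '2644'.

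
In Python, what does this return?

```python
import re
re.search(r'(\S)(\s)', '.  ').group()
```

'. '

Pattern: a non-whitespace character (captured); then whitespace (captured).
`re.search` tries every starting position until one works.
The match spans [0:2] → '. '.
Captured: group 1 = '.', group 2 = ' '.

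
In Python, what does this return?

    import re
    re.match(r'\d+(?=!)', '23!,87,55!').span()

The `(?=…)`/`(?<=…)` assertion just peeks at neighbouring text; it doesn't advance the match position.
`re.match` won't scan ahead — the pattern has to work from the very first character.
The match spans [0:2] → '23'.

(0, 2)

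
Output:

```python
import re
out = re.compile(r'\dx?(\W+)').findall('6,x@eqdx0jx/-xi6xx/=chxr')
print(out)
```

[',']

The pattern matches a digit, then optionally a literal 'x'; then one or more of a non-word character (captured).
Walking the string: at [0:2] match '6,', group 1 = ','.
`findall` collects group 1 from the one match (1 total).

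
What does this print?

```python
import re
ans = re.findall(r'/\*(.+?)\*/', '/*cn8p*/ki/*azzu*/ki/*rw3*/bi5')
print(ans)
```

['cn8p', 'azzu', 'rw3']

Matches: at [0:8] match '/*cn8p*/', group 1 = 'cn8p'; at [10:18] match '/*azzu*/', group 1 = 'azzu'; at [20:27] match '/*rw3*/', group 1 = 'rw3'.
One capturing group, so `findall` returns just the captured substring from each match — 3 in all.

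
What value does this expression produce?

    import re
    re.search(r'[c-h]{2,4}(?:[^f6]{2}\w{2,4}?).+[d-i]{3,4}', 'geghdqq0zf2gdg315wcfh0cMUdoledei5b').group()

Pattern: 2 to 4 of a character in [c-h]; then exactly 2 of any character except [f6], then 2 to 4 of a word character (lazy) (non-capturing group); then one or more of any character, then 3 to 4 of a character in [d-i].
Unlike `match`, `search` isn't anchored — it looks for the pattern anywhere in the string.
The match spans [0:32] → 'geghdqq0zf2gdg315wcfh0cMUdoledei'.

'geghdqq0zf2gdg315wcfh0cMUdoledei'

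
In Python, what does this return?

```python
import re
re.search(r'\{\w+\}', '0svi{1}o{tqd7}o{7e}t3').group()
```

The match spans [4:7] → '{1}'.

'{1}'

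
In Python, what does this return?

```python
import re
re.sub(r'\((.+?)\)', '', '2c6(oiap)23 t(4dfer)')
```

The `?` after the quantifier makes it lazy — it takes as little as possible before letting the rest of the pattern try.
Matches: at [3:9] → '(oiap)'; at [13:20] → '(4dfer)'.
Each match is replaced by ''.

'2c623 t'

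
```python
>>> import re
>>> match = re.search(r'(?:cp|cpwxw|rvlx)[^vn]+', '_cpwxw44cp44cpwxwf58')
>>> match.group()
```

The match spans [1:20] → 'cpwxw44cp44cpwxwf58'.

'cpwxw44cp44cpwxwf58'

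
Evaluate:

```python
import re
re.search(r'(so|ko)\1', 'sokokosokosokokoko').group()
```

The backreference `\1` re-matches whatever the first group consumed, character for character.
`search` walks the string left to right and returns the first match it finds.
The match spans [2:6] → 'koko'.
Captured: group 1 = 'ko'.

'koko'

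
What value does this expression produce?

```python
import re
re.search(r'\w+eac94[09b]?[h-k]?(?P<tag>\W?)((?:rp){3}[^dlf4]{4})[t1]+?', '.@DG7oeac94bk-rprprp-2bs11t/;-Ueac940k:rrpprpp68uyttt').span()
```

A `+?`/`*?`/`{m,n}?` starts at its minimum and grows only as far as needed for what follows to match.
The match spans [2:25] → 'DG7oeac94bk-rprprp-2bs1'.

(2, 25)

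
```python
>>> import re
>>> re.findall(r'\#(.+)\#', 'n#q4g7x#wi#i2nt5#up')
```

['q4g7x#wi#i2nt5']

One capturing group, so `findall` returns just the captured substring from the one match — 1 in all.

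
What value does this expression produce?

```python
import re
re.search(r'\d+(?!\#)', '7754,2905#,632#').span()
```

(0, 4)

Because the assertion is negative and zero-width, positions next to the forbidden text are skipped.
The match spans [0:4] → '7754'.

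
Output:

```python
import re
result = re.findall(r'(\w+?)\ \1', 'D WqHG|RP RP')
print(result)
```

['RP']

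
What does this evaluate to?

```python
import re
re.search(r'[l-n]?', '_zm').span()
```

Pattern: optionally a character in [l-n].
The match spans [0:0] → ''.

(0, 0)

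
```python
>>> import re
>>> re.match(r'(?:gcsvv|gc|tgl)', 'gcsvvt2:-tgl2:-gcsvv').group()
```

'gcsvv'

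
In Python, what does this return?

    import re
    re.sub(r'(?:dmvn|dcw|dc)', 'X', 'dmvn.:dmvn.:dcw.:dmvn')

'X.:X.:X.:X'

Alternation tries branches left to right and keeps the first one that lets the overall match succeed at that position.
Each match is replaced by 'X'.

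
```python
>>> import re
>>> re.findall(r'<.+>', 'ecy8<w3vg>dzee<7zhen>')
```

`findall` yields the raw match text (1 of them) because the pattern has no groups.

['<w3vg>dzee<7zhen>']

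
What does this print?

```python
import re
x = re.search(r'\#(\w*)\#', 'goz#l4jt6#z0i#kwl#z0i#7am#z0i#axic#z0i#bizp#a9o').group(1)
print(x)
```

l4jt6

`search` walks the string left to right and returns the first match it finds.
The match spans [3:10] → '#l4jt6#'.
Captured: group 1 = 'l4jt6'.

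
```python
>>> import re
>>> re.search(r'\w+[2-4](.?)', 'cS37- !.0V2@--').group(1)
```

'7'

This matches one or more of a word character, then a character in [2-4]; then optionally any character (captured).
`search` walks the string left to right and returns the first match it finds.
The match spans [0:4] → 'cS37'.
Captured: group 1 = '7'.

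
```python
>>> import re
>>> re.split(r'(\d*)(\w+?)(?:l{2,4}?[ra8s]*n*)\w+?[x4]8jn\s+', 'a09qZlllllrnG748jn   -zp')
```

`re.split` interleaves the captured-group text with the surrounding fragments.

['', '', 'a09qZ', '-zp']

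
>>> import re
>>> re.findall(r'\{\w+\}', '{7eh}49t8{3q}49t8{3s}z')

['{7eh}', '{3q}', '{3s}']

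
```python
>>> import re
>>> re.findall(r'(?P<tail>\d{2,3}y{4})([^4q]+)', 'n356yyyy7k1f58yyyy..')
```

[('356yyyy', '7k1f58yyyy..')]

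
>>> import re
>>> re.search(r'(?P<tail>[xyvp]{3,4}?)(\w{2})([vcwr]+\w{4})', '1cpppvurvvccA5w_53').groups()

('ppp', 'vu', 'rvvccA5w_')

The match spans [2:16] → 'pppvurvvccA5w_'.
Captured: group 1 = 'ppp', group 2 = 'vu', group 3 = 'rvvccA5w_'.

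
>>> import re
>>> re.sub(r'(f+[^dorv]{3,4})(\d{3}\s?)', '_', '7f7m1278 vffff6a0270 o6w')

'7_v_o6w'

The pattern matches one or more of the literal 'f', then 3 to 4 of any character except [dorv] (captured); then exactly 3 of a digit, then optionally whitespace (captured).
Each match is replaced by '_'.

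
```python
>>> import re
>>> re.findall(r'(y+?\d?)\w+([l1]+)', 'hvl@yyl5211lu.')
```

[('y', 'l')]

The pattern matches one or more of a literal 'y' (lazy), then optionally a digit (captured); then one or more of a word character; then one or more of one of [l1] (captured).
Lazy quantifiers expand one character at a time until the remainder of the pattern can match.
Walking the string: at [4:12] match 'yyl5211l', groups = ('y', 'l').
With 2 capturing groups, `findall` returns a 2-tuple per match.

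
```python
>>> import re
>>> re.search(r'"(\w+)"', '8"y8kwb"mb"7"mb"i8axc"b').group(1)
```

`search` walks the string left to right and returns the first match it finds.
The match spans [1:8] → '"y8kwb"'.
Captured: group 1 = 'y8kwb'.

'y8kwb'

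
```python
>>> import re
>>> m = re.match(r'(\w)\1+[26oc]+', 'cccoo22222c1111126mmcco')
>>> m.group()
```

'cccoo22222c'

`re.match` only tries the pattern at the start of the string.
The match spans [0:11] → 'cccoo22222c'.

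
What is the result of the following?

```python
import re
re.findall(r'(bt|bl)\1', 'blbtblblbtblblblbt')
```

After group 1 captures some text, `\1` only succeeds where that same text appears again.
Scanning left to right: at [4:8] match 'blbl', group 1 = 'bl'; at [10:14] match 'blbl', group 1 = 'bl'.
With a single group, `findall` returns only what that group captured — 2 items.

['bl', 'bl']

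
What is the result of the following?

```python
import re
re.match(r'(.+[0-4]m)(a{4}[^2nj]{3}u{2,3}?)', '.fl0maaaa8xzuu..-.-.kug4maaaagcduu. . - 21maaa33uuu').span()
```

(0, 34)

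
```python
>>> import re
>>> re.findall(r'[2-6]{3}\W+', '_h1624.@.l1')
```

Pattern: exactly 3 of a character in [2-6]; then one or more of a non-word character.
Matches: at [3:9] → '624.@.'.
No capturing groups, so `findall` returns the 1 full match string.

['624.@.']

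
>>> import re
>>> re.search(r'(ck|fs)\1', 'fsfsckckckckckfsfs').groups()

('fs',)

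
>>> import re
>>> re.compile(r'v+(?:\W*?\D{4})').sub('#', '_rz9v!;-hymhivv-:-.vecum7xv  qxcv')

Pattern: one or more of a literal 'v'; then zero or more of a non-word character (lazy), then exactly 4 of a non-digit (non-capturing group).
A `+?`/`*?`/`{m,n}?` starts at its minimum and grows only as far as needed for what follows to match.
Matches: at [4:9] → 'v!;-h'; at [13:19] → 'vv-:-.'; at [19:24] → 'vecum'; at [26:31] → 'v  qx'.
Every occurrence is swapped for '#'.

'_rz9#ymhi##7x#cv'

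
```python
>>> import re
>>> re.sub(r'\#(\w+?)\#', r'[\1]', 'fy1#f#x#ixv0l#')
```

'fy1[f]x[ixv0l]'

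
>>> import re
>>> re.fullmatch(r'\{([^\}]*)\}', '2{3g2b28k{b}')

`re.fullmatch` is like wrapping the pattern in `^…$` (in single-line mode).
Here the pattern can't cover the whole string, so the call returns None.

None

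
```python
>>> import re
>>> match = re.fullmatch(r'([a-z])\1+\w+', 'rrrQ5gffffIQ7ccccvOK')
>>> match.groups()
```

('r',)

`\1` has to match the exact text group 1 already captured.
`fullmatch` succeeds only if the pattern covers the string from start to end.
The match spans [0:20] → 'rrrQ5gffffIQ7ccccvOK'.
Captured: group 1 = 'r'.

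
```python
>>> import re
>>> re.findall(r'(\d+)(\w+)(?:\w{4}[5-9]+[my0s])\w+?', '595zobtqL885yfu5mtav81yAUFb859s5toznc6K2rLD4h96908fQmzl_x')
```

2 groups means the one result is a tuple of 2 captured strings — 1 here.

[('595', 'zobtqL885yfu5mtav81yAUFb859s5toznc6K2rLD')]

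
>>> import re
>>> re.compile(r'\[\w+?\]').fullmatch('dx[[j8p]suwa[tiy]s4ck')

None

`re.fullmatch` is like wrapping the pattern in `^…$` (in single-line mode).
Here the pattern can't cover the whole string, so the call returns None.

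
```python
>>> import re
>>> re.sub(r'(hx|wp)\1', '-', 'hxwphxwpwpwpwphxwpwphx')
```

'hxwphx--hx-hx'

After group 1 captures some text, `\1` only succeeds where that same text appears again.
Every occurrence is swapped for '-'.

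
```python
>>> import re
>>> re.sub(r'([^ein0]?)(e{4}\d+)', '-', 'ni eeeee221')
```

The pattern matches optionally any character except [ein0] (captured); then exactly 4 of a literal 'e', then one or more of a digit (captured).
Matches: at [4:11] → 'eeee221'.
`sub` substitutes '-' at each match site.

'ni e-'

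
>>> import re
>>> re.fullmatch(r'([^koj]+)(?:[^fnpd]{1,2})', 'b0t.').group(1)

'b0t'

The match spans [0:4] → 'b0t.'.
Captured: group 1 = 'b0t'.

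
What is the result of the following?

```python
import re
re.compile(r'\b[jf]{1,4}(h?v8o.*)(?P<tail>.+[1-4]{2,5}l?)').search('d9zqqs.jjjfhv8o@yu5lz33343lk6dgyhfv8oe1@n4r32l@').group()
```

'jjjfhv8o@yu5lz33343lk6dgyhfv8oe1@n4r32l'

The match spans [7:46] → 'jjjfhv8o@yu5lz33343lk6dgyhfv8oe1@n4r32l'.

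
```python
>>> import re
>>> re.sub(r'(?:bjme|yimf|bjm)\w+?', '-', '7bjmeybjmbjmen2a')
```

`|` is ordered: at each position the engine commits to the first alternative that works.
`sub` substitutes '-' at each match site.

'7--jmen2a'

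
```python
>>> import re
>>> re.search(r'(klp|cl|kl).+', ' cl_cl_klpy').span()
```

(1, 11)

`search` walks the string left to right and returns the first match it finds.
The match spans [1:11] → 'cl_cl_klpy'.
Captured: group 1 = 'cl'.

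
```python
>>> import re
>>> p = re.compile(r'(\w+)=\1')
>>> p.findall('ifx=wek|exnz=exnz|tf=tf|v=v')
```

['exnz', 'tf', 'v']

The backreference `\1` re-matches whatever the first group consumed, character for character.
`findall` collects group 1 from each match (3 total).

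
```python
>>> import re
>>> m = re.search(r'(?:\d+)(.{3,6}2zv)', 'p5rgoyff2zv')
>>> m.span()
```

(1, 11)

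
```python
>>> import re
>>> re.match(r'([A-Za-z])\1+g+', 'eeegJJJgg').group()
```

'eeeg'

After group 1 captures some text, `\1` only succeeds where that same text appears again.
`match` is anchored at position 0; if the pattern doesn't fit there, it returns None.
The match spans [0:4] → 'eeeg'.
Captured: group 1 = 'e'.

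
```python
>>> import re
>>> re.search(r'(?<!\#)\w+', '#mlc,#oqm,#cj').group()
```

The negative lookaround is zero-width — it rules out positions where the adjacent text would match, without consuming anything.
The match spans [2:4] → 'lc'.

'lc'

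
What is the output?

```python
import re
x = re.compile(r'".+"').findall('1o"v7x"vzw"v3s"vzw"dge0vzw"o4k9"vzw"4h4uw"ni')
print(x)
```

Since nothing is captured, `findall` lists the 1 matched substring directly.

['"v7x"vzw"v3s"vzw"dge0vzw"o4k9"vzw"4h4uw"']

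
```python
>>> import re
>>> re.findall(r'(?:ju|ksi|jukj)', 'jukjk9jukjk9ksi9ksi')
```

The regex engine tests alternatives in the order written; an earlier branch that matches wins even if a later one would match more.
`findall` yields the raw match text (4 of them) because the pattern has no groups.

['ju', 'ju', 'ksi', 'ksi']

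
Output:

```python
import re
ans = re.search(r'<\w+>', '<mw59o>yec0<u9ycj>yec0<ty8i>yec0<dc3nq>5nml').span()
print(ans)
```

The match spans [0:7] → '<mw59o>'.

(0, 7)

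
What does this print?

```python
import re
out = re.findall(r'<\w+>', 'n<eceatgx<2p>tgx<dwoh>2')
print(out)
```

No capturing groups, so `findall` returns the 2 full match strings.

['<2p>', '<dwoh>']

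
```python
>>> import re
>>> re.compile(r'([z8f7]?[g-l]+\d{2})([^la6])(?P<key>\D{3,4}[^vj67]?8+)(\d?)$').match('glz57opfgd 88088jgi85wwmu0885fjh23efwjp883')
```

This matches optionally one of [z8f7], then one or more of a character in [g-l], then exactly 2 of a digit (captured); then any character except [la6] (captured); then 3 to 4 of a non-digit, then optionally any character except [vj67], then one or more of the literal '8' (captured as 'key'); then optionally a digit (captured); then anchored at the end.
With `match`, the pattern is implicitly anchored at the beginning.
Here position 0 doesn't satisfy it, so the call returns None.

None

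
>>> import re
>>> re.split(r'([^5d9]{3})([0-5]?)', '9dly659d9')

['9d', 'ly6', '5', '9d9']

`re.split` interleaves the captured-group text with the surrounding fragments.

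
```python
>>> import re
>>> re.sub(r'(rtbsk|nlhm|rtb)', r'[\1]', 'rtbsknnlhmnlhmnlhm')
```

Alternation tries branches left to right and keeps the first one that lets the overall match succeed at that position.
The replacement refers to a captured group, so each match is rewritten using its own captured text.

'[rtbsk]n[nlhm][nlhm][nlhm]'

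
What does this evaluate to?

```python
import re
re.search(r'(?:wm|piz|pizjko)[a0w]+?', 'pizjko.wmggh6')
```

None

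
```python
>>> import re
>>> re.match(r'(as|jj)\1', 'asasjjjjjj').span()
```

(0, 4)

After group 1 captures some text, `\1` only succeeds where that same text appears again.
`re.match` won't scan ahead — the pattern has to work from the very first character.
The match spans [0:4] → 'asas'.
Captured: group 1 = 'as'.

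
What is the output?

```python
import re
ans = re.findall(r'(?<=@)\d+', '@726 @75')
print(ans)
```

The lookaround is zero-width — it requires the adjacent text to match without consuming it, so the asserted text isn't part of the match.
With no groups in the pattern, `findall` gives back each whole match — 2 here.

['726', '75']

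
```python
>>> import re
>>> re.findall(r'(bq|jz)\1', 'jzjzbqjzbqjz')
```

['jz']

After group 1 captures some text, `\1` only succeeds where that same text appears again.
With a single group, `findall` returns only what that group captured — 1 item.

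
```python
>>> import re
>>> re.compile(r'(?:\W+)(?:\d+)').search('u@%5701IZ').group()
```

The pattern matches one or more of a non-word character (non-capturing group); then one or more of a digit (non-capturing group).
`re.search` scans for the first position where the pattern succeeds.
The match spans [1:7] → '@%5701'.

'@%5701'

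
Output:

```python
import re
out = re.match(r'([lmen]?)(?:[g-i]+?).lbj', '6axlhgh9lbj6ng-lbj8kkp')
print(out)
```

None

The pattern matches optionally one of [lmen] (captured); then one or more of a character in [g-i] (lazy) (non-capturing group); then any character, then the literal 'lbj'.
`re.match` won't scan ahead — the pattern has to work from the very first character.
Here the string doesn't start with a match, so the call returns None.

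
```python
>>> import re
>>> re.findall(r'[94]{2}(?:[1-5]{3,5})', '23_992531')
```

Pattern: exactly 2 of one of [94]; then 3 to 5 of a character in [1-5] (non-capturing group).
Walking the string: at [3:9] → '992531'.
`findall` yields the raw match text (1 of them) because the pattern has no groups.

['992531']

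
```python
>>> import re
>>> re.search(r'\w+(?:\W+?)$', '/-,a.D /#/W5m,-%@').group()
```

Pattern: one or more of a word character; then one or more of a non-word character (lazy) (non-capturing group); then anchored at the end.
Unlike `match`, `search` isn't anchored — it looks for the pattern anywhere in the string.
The match spans [10:17] → 'W5m,-%@'.

'W5m,-%@'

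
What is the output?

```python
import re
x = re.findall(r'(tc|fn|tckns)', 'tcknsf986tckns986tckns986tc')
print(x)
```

Alternation tries branches left to right and keeps the first one that lets the overall match succeed at that position.
Scanning left to right: at [0:2] match 'tc', group 1 = 'tc'; at [9:11] match 'tc', group 1 = 'tc'; at [17:19] match 'tc', group 1 = 'tc'; at [25:27] match 'tc', group 1 = 'tc'.
With a single group, `findall` returns only what that group captured — 4 items.

['tc', 'tc', 'tc', 'tc']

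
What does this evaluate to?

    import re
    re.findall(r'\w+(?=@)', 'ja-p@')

['p']

The lookaround is zero-width — it requires the adjacent text to match without consuming it, so the asserted text isn't part of the match.
Matches: at [3:4] → 'p'.
No capturing groups, so `findall` returns the 1 full match string.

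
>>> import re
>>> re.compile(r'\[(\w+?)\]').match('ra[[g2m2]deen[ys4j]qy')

None

`re.match` won't scan ahead — the pattern has to work from the very first character.
Here position 0 doesn't satisfy it, so the call returns None.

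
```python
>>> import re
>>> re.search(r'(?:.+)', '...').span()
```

(0, 3)

The pattern matches one or more of any character (non-capturing group).
Unlike `match`, `search` isn't anchored — it looks for the pattern anywhere in the string.
The match spans [0:3] → '...'.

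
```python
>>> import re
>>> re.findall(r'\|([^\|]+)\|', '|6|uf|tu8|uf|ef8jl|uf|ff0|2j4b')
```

['6', 'tu8', 'ef8jl', 'ff0']

Walking the string: at [0:3] match '|6|', group 1 = '6'; at [5:10] match '|tu8|', group 1 = 'tu8'; at [12:19] match '|ef8jl|', group 1 = 'ef8jl'; at [21:26] match '|ff0|', group 1 = 'ff0'.
One capturing group, so `findall` returns just the captured substring from each match — 4 in all.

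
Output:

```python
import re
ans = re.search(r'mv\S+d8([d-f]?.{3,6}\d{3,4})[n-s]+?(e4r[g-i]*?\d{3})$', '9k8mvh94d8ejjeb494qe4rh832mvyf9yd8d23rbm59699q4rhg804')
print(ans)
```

None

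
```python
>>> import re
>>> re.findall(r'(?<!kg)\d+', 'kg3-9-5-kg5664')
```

['9', '5', '664']

Because the assertion is negative and zero-width, positions next to the forbidden text are skipped.
Matches: at [4:5] → '9'; at [6:7] → '5'; at [11:14] → '664'.
Since nothing is captured, `findall` lists the 3 matched substrings directly.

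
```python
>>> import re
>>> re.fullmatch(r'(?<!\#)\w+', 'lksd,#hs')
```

None

`re.fullmatch` is like wrapping the pattern in `^…$` (in single-line mode).
Here there's no way to consume every character, so the call returns None.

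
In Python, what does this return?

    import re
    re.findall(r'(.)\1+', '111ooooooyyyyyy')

['1', 'o', 'y']

A backreference is literal: `\1` must see the identical characters the first group matched.
With a single group, `findall` returns only what that group captured — 3 items.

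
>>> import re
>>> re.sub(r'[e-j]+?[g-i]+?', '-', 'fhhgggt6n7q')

'---t6n7q'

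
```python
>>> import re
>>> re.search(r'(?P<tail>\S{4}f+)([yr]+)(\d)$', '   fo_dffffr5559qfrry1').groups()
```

Pattern: exactly 4 of a non-whitespace character, then one or more of a literal 'f' (captured as 'tail'); then one or more of one of [yr] (captured); then a digit (captured); then anchored at the end.
`search` walks the string left to right and returns the first match it finds.
The match spans [13:22] → '559qfrry1'.
Captured: group 1 = '559qf', group 2 = 'rry', group 3 = '1'.

('559qf', 'rry', '1')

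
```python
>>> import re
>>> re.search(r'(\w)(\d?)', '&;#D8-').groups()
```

('D', '8')

The match spans [3:5] → 'D8'.
Captured: group 1 = 'D', group 2 = '8'.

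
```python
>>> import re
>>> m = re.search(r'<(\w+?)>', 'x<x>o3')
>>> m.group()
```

`re.search` tries every starting position until one works.
The match spans [1:4] → '<x>'.
Captured: group 1 = 'x'.

'<x>'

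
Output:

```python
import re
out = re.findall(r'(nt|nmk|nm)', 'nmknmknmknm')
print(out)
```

The regex engine tests alternatives in the order written; an earlier branch that matches wins even if a later one would match more.
Walking the string: at [0:3] match 'nmk', group 1 = 'nmk'; at [3:6] match 'nmk', group 1 = 'nmk'; at [6:9] match 'nmk', group 1 = 'nmk'; at [9:11] match 'nm', group 1 = 'nm'.
Because there's exactly one group, `findall` drops the full match and keeps group 1 from each hit.

['nmk', 'nmk', 'nmk', 'nm']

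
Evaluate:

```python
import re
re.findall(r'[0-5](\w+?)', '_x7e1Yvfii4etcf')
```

Pattern: a character in [0-5]; then one or more of a word character (lazy) (captured).
A non-greedy quantifier consumes as few characters as it can — just enough that the remainder of the pattern still matches from where it stops; whatever follows it matches normally.
Scanning left to right: at [4:6] match '1Y', group 1 = 'Y'; at [10:12] match '4e', group 1 = 'e'.
With a single group, `findall` returns only what that group captured — 2 items.

['Y', 'e']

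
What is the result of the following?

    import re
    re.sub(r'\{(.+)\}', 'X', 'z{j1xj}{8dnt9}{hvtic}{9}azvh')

Each match is replaced by 'X'.

'zXazvh'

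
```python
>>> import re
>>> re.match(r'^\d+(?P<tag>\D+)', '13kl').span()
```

(0, 4)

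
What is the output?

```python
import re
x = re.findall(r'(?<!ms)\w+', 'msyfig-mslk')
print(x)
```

['msyfig', 'mslk']

A negative assertion filters positions out without eating any characters.
Matches: at [0:6] → 'msyfig'; at [7:11] → 'mslk'.
No capturing groups, so `findall` returns the 2 full match strings.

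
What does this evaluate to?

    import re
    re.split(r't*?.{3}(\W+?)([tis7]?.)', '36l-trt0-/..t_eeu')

The pattern matches zero or more of a literal 't' (lazy), then exactly 3 of any character; then one or more of a non-word character (lazy) (captured); then optionally one of [tis7], then any character (captured).
Because the quantifier is non-greedy, it stops expanding at the earliest point where the rest of the pattern can succeed.
Matches to split on: at [0:6] → '36l-tr'; at [6:11] → 't0-/.'.
Because the pattern has a capturing group, `split` also inserts each captured text between the pieces.

['', '-', 'tr', '', '/', '.', '.t_eeu']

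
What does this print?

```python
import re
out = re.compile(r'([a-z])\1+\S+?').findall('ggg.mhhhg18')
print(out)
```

['g', 'h']

After group 1 captures some text, `\1` only succeeds where that same text appears again.
Because there's exactly one group, `findall` drops the full match and keeps group 1 from each hit.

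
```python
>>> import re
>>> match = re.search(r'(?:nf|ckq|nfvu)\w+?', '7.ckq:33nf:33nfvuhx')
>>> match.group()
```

'nfv'

Alternation tries branches left to right and keeps the first one that lets the overall match succeed at that position.
`re.search` scans for the first position where the pattern succeeds.
The match spans [13:16] → 'nfv'.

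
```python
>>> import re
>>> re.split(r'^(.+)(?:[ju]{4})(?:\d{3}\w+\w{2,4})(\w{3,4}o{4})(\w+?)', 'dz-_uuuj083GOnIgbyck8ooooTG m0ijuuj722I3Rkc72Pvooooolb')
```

Pattern: anchored at the start of the string; then one or more of any character (captured); then exactly 4 of one of [ju] (non-capturing group); then exactly 3 of a digit, then one or more of a word character, then 2 to 4 of a word character (non-capturing group); then 3 to 4 of a word character, then exactly 4 of the literal 'o' (captured); then one or more of a word character (lazy) (captured).
Because the quantifier is non-greedy, it stops expanding at the earliest point where the rest of the pattern can succeed.
Matches to split on: at [0:53] → 'dz-_uuuj083GOnIgbyck8ooooTG m0ijuuj722I3Rkc72Pvoooool'.
The group in the pattern means `split` returns the separators' captures alongside the pieces.

['', 'dz-_uuuj083GOnIgbyck8ooooTG m0i', 'Pvooooo', 'l', 'b']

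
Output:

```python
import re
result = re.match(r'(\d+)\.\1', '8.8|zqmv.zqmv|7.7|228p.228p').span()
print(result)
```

`\1` is not a pattern — it's the concrete string captured by group 1, re-applied verbatim.
`re.match` only tries the pattern at the start of the string.
The match spans [0:3] → '8.8'.
Captured: group 1 = '8'.

(0, 3)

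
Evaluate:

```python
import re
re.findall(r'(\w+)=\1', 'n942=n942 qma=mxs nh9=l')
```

`\1` is not a pattern — it's the concrete string captured by group 1, re-applied verbatim.
Matches: at [0:9] match 'n942=n942', group 1 = 'n942'.
One capturing group, so `findall` returns just the captured substring from the one match — 1 in all.

['n942']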